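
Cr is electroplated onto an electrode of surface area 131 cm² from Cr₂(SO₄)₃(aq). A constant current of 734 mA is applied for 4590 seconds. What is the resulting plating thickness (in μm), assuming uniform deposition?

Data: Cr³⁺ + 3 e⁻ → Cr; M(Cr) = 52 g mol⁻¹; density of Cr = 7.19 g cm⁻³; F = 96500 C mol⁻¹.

6.42 μm

Q = I·t = 0.7340 × 4590.0 = 3369 C; n(e⁻) = 0.03491 mol.
n(Cr) = n(e⁻)/3 = 0.01164 mol, so m = 0.01164 × 52 = 0.6052 g.
Volume = m/ρ = 0.6052 / 7.19 = 0.08417 cm³.
Thickness = V/A = 0.08417 / 131 = 6.42 × 10⁻⁴ cm = 6.42 μm.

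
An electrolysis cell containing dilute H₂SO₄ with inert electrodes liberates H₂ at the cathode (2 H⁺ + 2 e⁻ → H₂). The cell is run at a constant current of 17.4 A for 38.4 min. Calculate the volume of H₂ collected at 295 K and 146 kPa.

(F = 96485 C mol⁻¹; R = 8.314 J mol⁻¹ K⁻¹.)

3.49 L

Q = I·t = 17.40 A × 2304.0 s = 40090 C.
n(e⁻) = Q/F = 40090 / 96485 = 0.4155 mol.
2 electrons are transferred per H₂ molecule, so n(H₂) = 0.4155 / 2 = 0.2078 mol.
V = nRT/P = (0.2078 × 8.314 × 295) / (146 × 10³ Pa) = 0.00349 m³ = 3.49 L.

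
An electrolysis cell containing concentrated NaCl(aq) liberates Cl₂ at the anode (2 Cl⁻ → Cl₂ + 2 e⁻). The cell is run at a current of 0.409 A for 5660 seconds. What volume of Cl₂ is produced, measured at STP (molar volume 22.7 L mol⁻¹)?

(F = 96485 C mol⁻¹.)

0.272 L

Q = I·t = 0.4090 A × 5660.0 s = 2315 C.
n(e⁻) = Q/F = 2315 / 96485 = 0.02399 mol.
2 electrons are transferred per Cl₂ molecule, so n(Cl₂) = 0.02399 / 2 = 0.01200 mol.
V = n × V_m = 0.01200 × 22.7 = 0.272 L.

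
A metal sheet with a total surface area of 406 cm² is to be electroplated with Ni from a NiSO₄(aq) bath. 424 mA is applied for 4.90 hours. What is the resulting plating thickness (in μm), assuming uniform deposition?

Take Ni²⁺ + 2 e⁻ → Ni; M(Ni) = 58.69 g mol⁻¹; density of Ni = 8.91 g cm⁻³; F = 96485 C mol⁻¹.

Q = I·t = 0.4240 × 17640 = 7479 C; n(e⁻) = 0.07752 mol.
n(Ni) = n(e⁻)/2 = 0.03876 mol, so m = 0.03876 × 58.69 = 2.275 g.
Volume = m/ρ = 2.275 / 8.91 = 0.2553 cm³.
Thickness = V/A = 0.2553 / 406 = 6.29 × 10⁻⁴ cm = 6.29 μm.

6.29 μm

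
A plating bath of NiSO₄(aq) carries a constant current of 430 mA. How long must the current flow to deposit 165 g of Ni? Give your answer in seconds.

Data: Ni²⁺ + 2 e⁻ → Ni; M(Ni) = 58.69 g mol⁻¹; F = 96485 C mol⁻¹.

n(Ni) = m/M = 165 / 58.69 = 2.811 mol.
Each Ni atom requires 2 electrons, so n(e⁻) = 2 × 2.811 = 5.623 mol.
Q = n(e⁻)·F = 5.623 × 96485 = 542500 C.
t = Q/I = 542500 / 0.4300 A = 1262000 s.

1.26 × 10⁶ s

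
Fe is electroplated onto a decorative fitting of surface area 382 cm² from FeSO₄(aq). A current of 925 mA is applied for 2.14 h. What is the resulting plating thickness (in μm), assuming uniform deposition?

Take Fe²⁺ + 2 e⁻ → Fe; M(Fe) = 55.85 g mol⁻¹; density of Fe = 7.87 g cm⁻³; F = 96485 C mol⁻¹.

Q = I·t = 0.9250 × 7704.0 = 7126 C; n(e⁻) = 0.07386 mol.
n(Fe) = n(e⁻)/2 = 0.03693 mol, so m = 0.03693 × 55.85 = 2.062 g.
Volume = m/ρ = 2.062 / 7.87 = 0.2621 cm³.
Thickness = V/A = 0.2621 / 382 = 6.86 × 10⁻⁴ cm = 6.86 μm.

6.86 μm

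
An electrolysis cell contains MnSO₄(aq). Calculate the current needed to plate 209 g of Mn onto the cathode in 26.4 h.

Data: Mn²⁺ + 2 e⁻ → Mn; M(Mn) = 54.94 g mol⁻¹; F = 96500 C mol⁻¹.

n(Mn) = 209 / 54.94 = 3.804 mol.
n(e⁻) = 2 × 3.804 = 7.608 mol.
Q = n(e⁻)·F = 7.608 × 96500 = 734200 C.
I = Q/t = 734200 / 95040 s = 7.73 A.

7.73 A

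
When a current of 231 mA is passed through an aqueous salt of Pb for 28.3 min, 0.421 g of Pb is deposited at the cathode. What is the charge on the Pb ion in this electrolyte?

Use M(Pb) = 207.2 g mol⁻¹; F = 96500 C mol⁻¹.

Q = I·t = 0.2310 A × 1698.0 s = 392.2 C, so n(e⁻) = 392.2/96500 = 0.004065 mol.
n(Pb) deposited = 0.421 / 207.2 = 0.002032 mol.
Electrons per atom = n(e⁻)/n(Pb) = 0.004065 / 0.002032 = 2.00 ≈ 2, so the ion is Pb²⁺.

+2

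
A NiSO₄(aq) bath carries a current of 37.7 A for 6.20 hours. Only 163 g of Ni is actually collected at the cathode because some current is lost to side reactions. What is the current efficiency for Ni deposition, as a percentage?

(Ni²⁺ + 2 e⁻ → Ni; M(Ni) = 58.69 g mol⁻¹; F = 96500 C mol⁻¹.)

Q = I·t = 37.70 × 22320 = 841500 C; n(e⁻) = 841500/96500 = 8.720 mol.
Theoretical n(Ni) = n(e⁻)/2 = 4.360 mol, i.e. m_theo = 4.360 × 58.69 = 255.9 g.
Efficiency = m_actual / m_theo = 163 / 255.9 = 63.7 %.

63.7 %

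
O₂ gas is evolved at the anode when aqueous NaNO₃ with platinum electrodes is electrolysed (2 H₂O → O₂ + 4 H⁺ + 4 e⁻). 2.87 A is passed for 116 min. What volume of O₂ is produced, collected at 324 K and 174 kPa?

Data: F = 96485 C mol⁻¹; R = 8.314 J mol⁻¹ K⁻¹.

0.801 L

Q = I·t = 2.870 A × 6960.0 s = 19980 C.
n(e⁻) = Q/F = 19980 / 96485 = 0.2070 mol.
4 electrons are transferred per O₂ molecule, so n(O₂) = 0.2070 / 4 = 0.05176 mol.
V = nRT/P = (0.05176 × 8.314 × 324) / (174 × 10³ Pa) = 8.01 × 10⁻⁴ m³ = 0.801 L.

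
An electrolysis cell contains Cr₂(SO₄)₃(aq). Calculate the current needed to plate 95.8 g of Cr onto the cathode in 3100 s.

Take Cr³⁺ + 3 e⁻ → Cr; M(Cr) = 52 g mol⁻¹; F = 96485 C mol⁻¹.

n(Cr) = 95.8 / 52 = 1.842 mol.
n(e⁻) = 3 × 1.842 = 5.527 mol.
Q = n(e⁻)·F = 5.527 × 96485 = 533300 C.
I = Q/t = 533300 / 3100.0 s = 172 A.

172 A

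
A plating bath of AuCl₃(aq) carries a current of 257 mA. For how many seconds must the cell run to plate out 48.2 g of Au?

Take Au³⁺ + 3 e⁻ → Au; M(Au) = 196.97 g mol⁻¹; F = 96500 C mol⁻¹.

2.76 × 10⁵ s

n(Au) = m/M = 48.2 / 196.97 = 0.2447 mol.
Each Au atom requires 3 electrons, so n(e⁻) = 3 × 0.2447 = 0.7341 mol.
Q = n(e⁻)·F = 0.7341 × 96500 = 70840 C.
t = Q/I = 70840 / 0.2570 A = 275700 s.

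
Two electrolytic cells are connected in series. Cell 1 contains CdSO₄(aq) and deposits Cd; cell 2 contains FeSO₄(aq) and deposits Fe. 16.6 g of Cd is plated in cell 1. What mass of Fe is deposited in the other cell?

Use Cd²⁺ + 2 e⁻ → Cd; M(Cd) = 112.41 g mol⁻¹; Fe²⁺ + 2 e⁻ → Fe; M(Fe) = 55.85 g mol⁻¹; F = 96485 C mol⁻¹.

n(Cd) = 16.6 / 112.41 = 0.1477 mol.
Since Cd²⁺ + 2 e⁻ → Cd, n(e⁻) passed = 2 × 0.1477 = 0.2953 mol.
Cells in series carry the same charge, so the same 0.2953 mol of electrons passes through cell 2.
Fe²⁺ + 2 e⁻ → Fe, so n(Fe) = 0.2953 / 2 = 0.1477 mol.
m(Fe) = 0.1477 × 55.85 = 8.25 g.

8.25 g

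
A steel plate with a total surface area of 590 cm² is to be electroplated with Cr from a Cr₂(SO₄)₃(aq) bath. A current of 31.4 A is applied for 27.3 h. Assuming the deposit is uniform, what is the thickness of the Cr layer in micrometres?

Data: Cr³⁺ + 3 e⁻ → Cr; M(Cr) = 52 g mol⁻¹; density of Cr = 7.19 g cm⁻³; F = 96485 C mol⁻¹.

Q = I·t = 31.40 × 98280 = 3086000 C; n(e⁻) = 31.98 mol.
n(Cr) = n(e⁻)/3 = 10.66 mol, so m = 10.66 × 52 = 554.4 g.
Volume = m/ρ = 554.4 / 7.19 = 77.11 cm³.
Thickness = V/A = 77.11 / 590 = 0.131 cm = 1310 μm.

1310 μm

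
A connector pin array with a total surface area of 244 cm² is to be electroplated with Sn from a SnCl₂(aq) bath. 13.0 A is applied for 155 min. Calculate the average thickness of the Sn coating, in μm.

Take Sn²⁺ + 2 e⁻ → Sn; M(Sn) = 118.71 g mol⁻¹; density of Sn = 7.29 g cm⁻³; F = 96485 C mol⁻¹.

418 μm

Q = I·t = 13.00 × 9300.0 = 120900 C; n(e⁻) = 1.253 mol.
n(Sn) = n(e⁻)/2 = 0.6265 mol, so m = 0.6265 × 118.71 = 74.37 g.
Volume = m/ρ = 74.37 / 7.29 = 10.20 cm³.
Thickness = V/A = 10.20 / 244 = 0.0418 cm = 418 μm.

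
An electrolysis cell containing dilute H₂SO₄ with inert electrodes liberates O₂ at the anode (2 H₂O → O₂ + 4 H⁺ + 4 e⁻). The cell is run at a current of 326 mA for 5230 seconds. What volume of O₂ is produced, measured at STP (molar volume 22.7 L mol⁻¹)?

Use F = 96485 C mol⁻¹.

0.100 L

Q = I·t = 0.3260 A × 5230.0 s = 1705 C.
n(e⁻) = Q/F = 1705 / 96485 = 0.01767 mol.
4 electrons are transferred per O₂ molecule, so n(O₂) = 0.01767 / 4 = 0.004418 mol.
V = n × V_m = 0.004418 × 22.7 = 0.100 L.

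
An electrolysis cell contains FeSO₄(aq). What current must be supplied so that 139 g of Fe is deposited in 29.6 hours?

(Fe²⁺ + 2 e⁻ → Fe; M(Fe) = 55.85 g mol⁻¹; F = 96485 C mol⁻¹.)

n(Fe) = 139 / 55.85 = 2.489 mol.
n(e⁻) = 2 × 2.489 = 4.978 mol.
Q = n(e⁻)·F = 4.978 × 96485 = 480300 C.
I = Q/t = 480300 / 106560 s = 4.51 A.

4.51 A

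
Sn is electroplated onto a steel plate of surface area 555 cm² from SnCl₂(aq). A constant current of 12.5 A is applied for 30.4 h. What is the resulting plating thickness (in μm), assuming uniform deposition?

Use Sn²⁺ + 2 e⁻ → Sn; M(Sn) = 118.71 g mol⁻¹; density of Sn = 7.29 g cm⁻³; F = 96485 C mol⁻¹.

2080 μm

Q = I·t = 12.50 × 109440 = 1368000 C; n(e⁻) = 14.18 mol.
n(Sn) = n(e⁻)/2 = 7.089 mol, so m = 7.089 × 118.71 = 841.6 g.
Volume = m/ρ = 841.6 / 7.29 = 115.4 cm³.
Thickness = V/A = 115.4 / 555 = 0.208 cm = 2080 μm.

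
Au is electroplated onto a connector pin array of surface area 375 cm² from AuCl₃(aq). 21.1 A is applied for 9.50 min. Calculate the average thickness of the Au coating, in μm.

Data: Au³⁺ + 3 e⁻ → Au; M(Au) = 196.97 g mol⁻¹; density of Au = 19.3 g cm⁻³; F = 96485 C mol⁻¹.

Q = I·t = 21.10 × 570.00 = 12030 C; n(e⁻) = 0.1247 mol.
n(Au) = n(e⁻)/3 = 0.04155 mol, so m = 0.04155 × 196.97 = 8.184 g.
Volume = m/ρ = 8.184 / 19.3 = 0.4241 cm³.
Thickness = V/A = 0.4241 / 375 = 0.00113 cm = 11.3 μm.

11.3 μm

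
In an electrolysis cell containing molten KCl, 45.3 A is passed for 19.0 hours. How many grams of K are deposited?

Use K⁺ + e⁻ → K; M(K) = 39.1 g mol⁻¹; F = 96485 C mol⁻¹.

Q = I·t = 45.30 A × 68400 s = 3099000 C.
n(e⁻) = Q/F = 3099000 / 96485 = 32.11 mol.
K⁺ + e⁻ → K, so n(K) = n(e⁻)/1 = 32.11 mol.
m = n·M = 32.11 × 39.1 = 1260 g.

1260 g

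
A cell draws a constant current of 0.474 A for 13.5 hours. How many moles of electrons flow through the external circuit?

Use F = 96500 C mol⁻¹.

Q = I·t = 0.4740 A × 48600 s = 23040 C.
n(e⁻) = Q/F = 23040 / 96500 = 0.239 mol.

0.239 mol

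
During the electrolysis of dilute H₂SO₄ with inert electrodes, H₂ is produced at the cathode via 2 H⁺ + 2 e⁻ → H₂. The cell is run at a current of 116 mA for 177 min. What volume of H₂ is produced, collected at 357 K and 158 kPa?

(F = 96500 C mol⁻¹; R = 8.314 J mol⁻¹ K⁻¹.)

0.120 L

Q = I·t = 0.1160 A × 10620 s = 1232 C.
n(e⁻) = Q/F = 1232 / 96500 = 0.01277 mol.
2 electrons are transferred per H₂ molecule, so n(H₂) = 0.01277 / 2 = 0.006383 mol.
V = nRT/P = (0.006383 × 8.314 × 357) / (158 × 10³ Pa) = 1.20 × 10⁻⁴ m³ = 0.120 L.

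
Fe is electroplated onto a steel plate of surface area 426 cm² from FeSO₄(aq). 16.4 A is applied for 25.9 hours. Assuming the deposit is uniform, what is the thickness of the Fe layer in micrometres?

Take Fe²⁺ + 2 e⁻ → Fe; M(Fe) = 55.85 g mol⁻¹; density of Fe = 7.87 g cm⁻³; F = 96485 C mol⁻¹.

Q = I·t = 16.40 × 93240 = 1529000 C; n(e⁻) = 15.85 mol.
n(Fe) = n(e⁻)/2 = 7.924 mol, so m = 7.924 × 55.85 = 442.6 g.
Volume = m/ρ = 442.6 / 7.87 = 56.23 cm³.
Thickness = V/A = 56.23 / 426 = 0.132 cm = 1320 μm.

1320 μm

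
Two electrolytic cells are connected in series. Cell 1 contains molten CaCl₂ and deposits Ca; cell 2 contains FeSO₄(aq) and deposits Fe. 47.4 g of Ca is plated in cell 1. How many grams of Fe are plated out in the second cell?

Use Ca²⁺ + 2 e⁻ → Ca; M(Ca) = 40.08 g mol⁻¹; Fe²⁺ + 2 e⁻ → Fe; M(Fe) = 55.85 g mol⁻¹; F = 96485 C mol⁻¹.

66.1 g

n(Ca) = 47.4 / 40.08 = 1.183 mol.
Since Ca²⁺ + 2 e⁻ → Ca, n(e⁻) passed = 2 × 1.183 = 2.365 mol.
Cells in series carry the same charge, so the same 2.365 mol of electrons passes through cell 2.
Fe²⁺ + 2 e⁻ → Fe, so n(Fe) = 2.365 / 2 = 1.183 mol.
m(Fe) = 1.183 × 55.85 = 66.1 g.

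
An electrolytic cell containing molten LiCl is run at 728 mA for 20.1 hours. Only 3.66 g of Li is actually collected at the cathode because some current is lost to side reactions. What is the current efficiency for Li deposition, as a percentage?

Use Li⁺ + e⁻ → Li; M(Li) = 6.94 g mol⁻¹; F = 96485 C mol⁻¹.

Q = I·t = 0.7280 × 72360 = 52680 C; n(e⁻) = 52680/96485 = 0.5460 mol.
Theoretical n(Li) = n(e⁻)/1 = 0.5460 mol, i.e. m_theo = 0.5460 × 6.94 = 3.789 g.
Efficiency = m_actual / m_theo = 3.66 / 3.789 = 96.6 %.

96.6 %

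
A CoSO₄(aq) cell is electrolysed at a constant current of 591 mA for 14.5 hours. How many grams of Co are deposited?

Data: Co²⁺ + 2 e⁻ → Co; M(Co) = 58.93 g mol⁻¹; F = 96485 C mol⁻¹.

9.42 g

Q = I·t = 0.5910 A × 52200 s = 30850 C.
n(e⁻) = Q/F = 30850 / 96485 = 0.3197 mol.
Co²⁺ + 2 e⁻ → Co, so n(Co) = n(e⁻)/2 = 0.1599 mol.
m = n·M = 0.1599 × 58.93 = 9.42 g.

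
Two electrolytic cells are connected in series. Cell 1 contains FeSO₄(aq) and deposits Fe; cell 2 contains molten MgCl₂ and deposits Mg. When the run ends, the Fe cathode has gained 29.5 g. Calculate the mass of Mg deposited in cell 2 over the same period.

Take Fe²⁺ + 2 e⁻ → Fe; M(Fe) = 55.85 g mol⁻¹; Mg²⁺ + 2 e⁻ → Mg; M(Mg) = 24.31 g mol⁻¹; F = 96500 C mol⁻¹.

n(Fe) = 29.5 / 55.85 = 0.5282 mol.
Since Fe²⁺ + 2 e⁻ → Fe, n(e⁻) passed = 2 × 0.5282 = 1.056 mol.
Cells in series carry the same charge, so the same 1.056 mol of electrons passes through cell 2.
Mg²⁺ + 2 e⁻ → Mg, so n(Mg) = 1.056 / 2 = 0.5282 mol.
m(Mg) = 0.5282 × 24.31 = 12.8 g.

12.8 g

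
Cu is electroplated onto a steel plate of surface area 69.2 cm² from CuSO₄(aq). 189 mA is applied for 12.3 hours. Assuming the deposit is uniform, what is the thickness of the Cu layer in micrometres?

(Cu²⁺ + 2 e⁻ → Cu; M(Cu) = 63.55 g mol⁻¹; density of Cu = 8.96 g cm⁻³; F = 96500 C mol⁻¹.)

Q = I·t = 0.1890 × 44280 = 8369 C; n(e⁻) = 0.08672 mol.
n(Cu) = n(e⁻)/2 = 0.04336 mol, so m = 0.04336 × 63.55 = 2.756 g.
Volume = m/ρ = 2.756 / 8.96 = 0.3076 cm³.
Thickness = V/A = 0.3076 / 69.2 = 0.00444 cm = 44.4 μm.

44.4 μm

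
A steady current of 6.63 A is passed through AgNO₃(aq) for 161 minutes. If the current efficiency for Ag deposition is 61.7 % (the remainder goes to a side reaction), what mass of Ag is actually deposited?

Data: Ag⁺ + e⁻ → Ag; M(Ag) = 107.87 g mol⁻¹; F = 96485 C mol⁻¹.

44.2 g

Q = I·t = 6.630 × 9660.0 = 64050 C.
n(e⁻) = 64050/96485 = 0.6638 mol; theoretically n(Ag) = 0.6638/1 = 0.6638 mol, m_theo = 71.60 g.
At 61.7 % efficiency, m_actual = 0.617 × 71.60 = 44.2 g.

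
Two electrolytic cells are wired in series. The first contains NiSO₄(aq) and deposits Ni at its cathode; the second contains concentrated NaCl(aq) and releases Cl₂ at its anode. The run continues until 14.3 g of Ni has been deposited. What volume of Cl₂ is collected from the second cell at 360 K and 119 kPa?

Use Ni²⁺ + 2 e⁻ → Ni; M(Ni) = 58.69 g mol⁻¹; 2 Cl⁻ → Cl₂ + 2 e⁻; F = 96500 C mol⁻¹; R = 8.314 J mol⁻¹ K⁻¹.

6.13 L

n(Ni) = 14.3 / 58.69 = 0.2437 mol, so n(e⁻) = 2 × 0.2437 = 0.4873 mol.
The cells are in series, so the same 0.4873 mol of electrons passes through the second cell.
2 Cl⁻ → Cl₂ + 2 e⁻ — 2 mol e⁻ per mol Cl₂, so n(Cl₂) = 0.4873/2 = 0.2437 mol.
V = nRT/P = (0.2437 × 8.314 × 360) / (119 × 10³) = 0.00613 m³ = 6.13 L.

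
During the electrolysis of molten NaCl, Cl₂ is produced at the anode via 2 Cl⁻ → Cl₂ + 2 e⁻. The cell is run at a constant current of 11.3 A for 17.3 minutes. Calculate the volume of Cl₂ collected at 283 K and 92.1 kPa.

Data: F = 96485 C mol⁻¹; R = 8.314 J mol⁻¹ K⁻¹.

Q = I·t = 11.30 A × 1038.0 s = 11730 C.
n(e⁻) = Q/F = 11730 / 96485 = 0.1216 mol.
2 electrons are transferred per Cl₂ molecule, so n(Cl₂) = 0.1216 / 2 = 0.06078 mol.
V = nRT/P = (0.06078 × 8.314 × 283) / (92.1 × 10³ Pa) = 0.00155 m³ = 1.55 L.

1.55 L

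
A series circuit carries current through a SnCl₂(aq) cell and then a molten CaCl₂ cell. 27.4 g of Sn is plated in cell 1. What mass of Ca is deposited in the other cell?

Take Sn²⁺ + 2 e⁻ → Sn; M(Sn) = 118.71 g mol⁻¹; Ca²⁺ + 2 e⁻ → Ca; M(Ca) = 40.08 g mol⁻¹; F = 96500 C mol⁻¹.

n(Sn) = 27.4 / 118.71 = 0.2308 mol.
Since Sn²⁺ + 2 e⁻ → Sn, n(e⁻) passed = 2 × 0.2308 = 0.4616 mol.
Cells in series carry the same charge, so the same 0.4616 mol of electrons passes through cell 2.
Ca²⁺ + 2 e⁻ → Ca, so n(Ca) = 0.4616 / 2 = 0.2308 mol.
m(Ca) = 0.2308 × 40.08 = 9.25 g.

9.25 g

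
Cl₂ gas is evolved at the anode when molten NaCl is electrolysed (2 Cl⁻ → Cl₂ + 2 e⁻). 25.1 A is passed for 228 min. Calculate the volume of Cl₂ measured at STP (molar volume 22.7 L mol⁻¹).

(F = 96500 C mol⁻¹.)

40.4 L

Q = I·t = 25.10 A × 13680 s = 343400 C.
n(e⁻) = Q/F = 343400 / 96500 = 3.558 mol.
2 electrons are transferred per Cl₂ molecule, so n(Cl₂) = 3.558 / 2 = 1.779 mol.
V = n × V_m = 1.779 × 22.7 = 40.4 L.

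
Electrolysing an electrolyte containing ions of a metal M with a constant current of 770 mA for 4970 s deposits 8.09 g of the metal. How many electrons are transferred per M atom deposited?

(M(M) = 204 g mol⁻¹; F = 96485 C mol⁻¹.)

Q = I·t = 0.7700 A × 4970.0 s = 3827 C, so n(e⁻) = 3827/96485 = 0.03966 mol.
n(M) deposited = 8.09 / 204 = 0.03966 mol.
Electrons per atom = n(e⁻)/n(M) = 0.03966 / 0.03966 = 1.00 ≈ 1, so the ion is M⁺.

1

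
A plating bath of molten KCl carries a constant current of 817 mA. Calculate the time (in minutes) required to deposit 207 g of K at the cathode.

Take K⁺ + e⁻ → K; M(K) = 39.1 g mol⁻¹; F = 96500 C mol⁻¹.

n(K) = m/M = 207 / 39.1 = 5.294 mol.
Each K atom requires 1 electron, so n(e⁻) = 1 × 5.294 = 5.294 mol.
Q = n(e⁻)·F = 5.294 × 96500 = 510900 C.
t = Q/I = 510900 / 0.8170 A = 625300 s = 10400 min.

10400 min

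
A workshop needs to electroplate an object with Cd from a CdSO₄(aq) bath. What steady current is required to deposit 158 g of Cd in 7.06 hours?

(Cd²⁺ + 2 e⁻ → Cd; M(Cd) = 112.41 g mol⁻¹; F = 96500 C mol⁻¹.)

n(Cd) = 158 / 112.41 = 1.406 mol.
n(e⁻) = 2 × 1.406 = 2.811 mol.
Q = n(e⁻)·F = 2.811 × 96500 = 271300 C.
I = Q/t = 271300 / 25416 s = 10.7 A.

10.7 A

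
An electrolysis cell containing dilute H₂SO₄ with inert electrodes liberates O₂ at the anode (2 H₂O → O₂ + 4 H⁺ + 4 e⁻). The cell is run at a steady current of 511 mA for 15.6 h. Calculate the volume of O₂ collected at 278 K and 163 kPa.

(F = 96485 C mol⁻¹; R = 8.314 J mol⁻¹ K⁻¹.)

Q = I·t = 0.5110 A × 56160 s = 28700 C.
n(e⁻) = Q/F = 28700 / 96485 = 0.2974 mol.
4 electrons are transferred per O₂ molecule, so n(O₂) = 0.2974 / 4 = 0.07436 mol.
V = nRT/P = (0.07436 × 8.314 × 278) / (163 × 10³ Pa) = 0.00105 m³ = 1.05 L.

1.05 L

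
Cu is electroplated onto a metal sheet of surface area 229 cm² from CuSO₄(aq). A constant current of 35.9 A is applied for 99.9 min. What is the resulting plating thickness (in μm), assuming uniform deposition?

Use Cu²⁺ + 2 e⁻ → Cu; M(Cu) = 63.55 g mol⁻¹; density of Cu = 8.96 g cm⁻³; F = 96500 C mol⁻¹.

345 μm

Q = I·t = 35.90 × 5994.0 = 215200 C; n(e⁻) = 2.230 mol.
n(Cu) = n(e⁻)/2 = 1.115 mol, so m = 1.115 × 63.55 = 70.85 g.
Volume = m/ρ = 70.85 / 8.96 = 7.908 cm³.
Thickness = V/A = 7.908 / 229 = 0.0345 cm = 345 μm.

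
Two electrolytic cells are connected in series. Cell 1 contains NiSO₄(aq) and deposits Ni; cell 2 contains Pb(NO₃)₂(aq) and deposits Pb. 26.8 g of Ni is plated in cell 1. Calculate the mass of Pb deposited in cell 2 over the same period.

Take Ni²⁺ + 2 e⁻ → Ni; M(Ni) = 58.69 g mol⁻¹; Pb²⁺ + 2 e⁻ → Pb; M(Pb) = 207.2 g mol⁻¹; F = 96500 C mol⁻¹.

94.6 g

n(Ni) = 26.8 / 58.69 = 0.4566 mol.
Since Ni²⁺ + 2 e⁻ → Ni, n(e⁻) passed = 2 × 0.4566 = 0.9133 mol.
Cells in series carry the same charge, so the same 0.9133 mol of electrons passes through cell 2.
Pb²⁺ + 2 e⁻ → Pb, so n(Pb) = 0.9133 / 2 = 0.4566 mol.
m(Pb) = 0.4566 × 207.2 = 94.6 g.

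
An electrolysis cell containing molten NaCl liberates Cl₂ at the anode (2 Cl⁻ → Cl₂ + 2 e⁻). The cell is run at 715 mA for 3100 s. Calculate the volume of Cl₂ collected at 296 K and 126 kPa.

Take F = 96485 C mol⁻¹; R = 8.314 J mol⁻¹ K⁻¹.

Q = I·t = 0.7150 A × 3100.0 s = 2216 C.
n(e⁻) = Q/F = 2216 / 96485 = 0.02297 mol.
2 electrons are transferred per Cl₂ molecule, so n(Cl₂) = 0.02297 / 2 = 0.01149 mol.
V = nRT/P = (0.01149 × 8.314 × 296) / (126 × 10³ Pa) = 2.24 × 10⁻⁴ m³ = 0.224 L.

0.224 L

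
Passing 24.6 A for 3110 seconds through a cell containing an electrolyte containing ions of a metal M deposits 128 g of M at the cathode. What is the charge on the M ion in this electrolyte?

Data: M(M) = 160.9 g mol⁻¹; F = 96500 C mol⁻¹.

Q = I·t = 24.60 A × 3110.0 s = 76510 C, so n(e⁻) = 76510/96500 = 0.7928 mol.
n(M) deposited = 128 / 160.9 = 0.7955 mol.
Electrons per atom = n(e⁻)/n(M) = 0.7928 / 0.7955 = 0.997 ≈ 1, so the ion is M⁺.

+1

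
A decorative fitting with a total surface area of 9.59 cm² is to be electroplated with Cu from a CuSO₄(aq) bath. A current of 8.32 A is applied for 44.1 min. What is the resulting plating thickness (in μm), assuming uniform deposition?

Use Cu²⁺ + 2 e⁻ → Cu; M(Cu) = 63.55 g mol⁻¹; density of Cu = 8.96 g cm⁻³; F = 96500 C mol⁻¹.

844 μm

Q = I·t = 8.320 × 2646.0 = 22010 C; n(e⁻) = 0.2281 mol.
n(Cu) = n(e⁻)/2 = 0.1141 mol, so m = 0.1141 × 63.55 = 7.249 g.
Volume = m/ρ = 7.249 / 8.96 = 0.8090 cm³.
Thickness = V/A = 0.8090 / 9.59 = 0.0844 cm = 844 μm.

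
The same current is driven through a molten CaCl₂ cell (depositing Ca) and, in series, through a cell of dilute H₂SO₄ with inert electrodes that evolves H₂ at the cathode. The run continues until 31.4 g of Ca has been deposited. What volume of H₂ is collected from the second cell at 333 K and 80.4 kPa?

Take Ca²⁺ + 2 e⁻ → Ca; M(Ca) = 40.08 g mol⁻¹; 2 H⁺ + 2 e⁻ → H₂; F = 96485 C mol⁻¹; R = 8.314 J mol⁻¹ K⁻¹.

n(Ca) = 31.4 / 40.08 = 0.7834 mol, so n(e⁻) = 2 × 0.7834 = 1.567 mol.
The cells are in series, so the same 1.567 mol of electrons passes through the second cell.
2 H⁺ + 2 e⁻ → H₂ — 2 mol e⁻ per mol H₂, so n(H₂) = 1.567/2 = 0.7834 mol.
V = nRT/P = (0.7834 × 8.314 × 333) / (80.4 × 10³) = 0.0270 m³ = 27.0 L.

27.0 L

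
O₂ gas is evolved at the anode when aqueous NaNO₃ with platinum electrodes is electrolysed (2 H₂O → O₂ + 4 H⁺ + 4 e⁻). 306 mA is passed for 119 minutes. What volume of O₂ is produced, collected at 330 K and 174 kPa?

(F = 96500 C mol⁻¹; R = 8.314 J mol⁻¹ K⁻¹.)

Q = I·t = 0.3060 A × 7140.0 s = 2185 C.
n(e⁻) = Q/F = 2185 / 96500 = 0.02264 mol.
4 electrons are transferred per O₂ molecule, so n(O₂) = 0.02264 / 4 = 0.005660 mol.
V = nRT/P = (0.005660 × 8.314 × 330) / (174 × 10³ Pa) = 8.92 × 10⁻⁵ m³ = 0.0892 L.

0.0892 L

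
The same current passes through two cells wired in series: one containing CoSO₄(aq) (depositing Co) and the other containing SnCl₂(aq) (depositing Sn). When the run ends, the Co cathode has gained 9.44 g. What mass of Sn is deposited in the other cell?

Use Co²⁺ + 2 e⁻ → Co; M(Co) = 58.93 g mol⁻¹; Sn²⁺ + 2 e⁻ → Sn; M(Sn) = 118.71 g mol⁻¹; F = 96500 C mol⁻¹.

19.0 g

n(Co) = 9.44 / 58.93 = 0.1602 mol.
Since Co²⁺ + 2 e⁻ → Co, n(e⁻) passed = 2 × 0.1602 = 0.3204 mol.
Cells in series carry the same charge, so the same 0.3204 mol of electrons passes through cell 2.
Sn²⁺ + 2 e⁻ → Sn, so n(Sn) = 0.3204 / 2 = 0.1602 mol.
m(Sn) = 0.1602 × 118.71 = 19.0 g.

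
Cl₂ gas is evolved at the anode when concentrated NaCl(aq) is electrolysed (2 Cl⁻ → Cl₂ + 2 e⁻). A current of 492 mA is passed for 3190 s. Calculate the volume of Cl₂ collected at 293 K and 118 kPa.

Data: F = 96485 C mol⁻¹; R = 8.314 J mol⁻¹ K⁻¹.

Q = I·t = 0.4920 A × 3190.0 s = 1569 C.
n(e⁻) = Q/F = 1569 / 96485 = 0.01627 mol.
2 electrons are transferred per Cl₂ molecule, so n(Cl₂) = 0.01627 / 2 = 0.008133 mol.
V = nRT/P = (0.008133 × 8.314 × 293) / (118 × 10³ Pa) = 1.68 × 10⁻⁴ m³ = 0.168 L.

0.168 L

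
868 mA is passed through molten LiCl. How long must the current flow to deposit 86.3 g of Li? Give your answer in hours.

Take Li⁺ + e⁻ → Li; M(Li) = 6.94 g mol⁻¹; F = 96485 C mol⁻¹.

n(Li) = m/M = 86.3 / 6.94 = 12.44 mol.
Each Li atom requires 1 electron, so n(e⁻) = 1 × 12.44 = 12.44 mol.
Q = n(e⁻)·F = 12.44 × 96485 = 1200000 C.
t = Q/I = 1200000 / 0.8680 A = 1382000 s = 384 h.

384 h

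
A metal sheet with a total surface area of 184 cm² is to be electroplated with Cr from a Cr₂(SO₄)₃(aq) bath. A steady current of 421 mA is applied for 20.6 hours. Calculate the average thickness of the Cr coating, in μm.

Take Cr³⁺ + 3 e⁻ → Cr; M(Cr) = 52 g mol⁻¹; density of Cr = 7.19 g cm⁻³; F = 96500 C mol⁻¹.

Q = I·t = 0.4210 × 74160 = 31220 C; n(e⁻) = 0.3235 mol.
n(Cr) = n(e⁻)/3 = 0.1078 mol, so m = 0.1078 × 52 = 5.608 g.
Volume = m/ρ = 5.608 / 7.19 = 0.7800 cm³.
Thickness = V/A = 0.7800 / 184 = 0.00424 cm = 42.4 μm.

42.4 μm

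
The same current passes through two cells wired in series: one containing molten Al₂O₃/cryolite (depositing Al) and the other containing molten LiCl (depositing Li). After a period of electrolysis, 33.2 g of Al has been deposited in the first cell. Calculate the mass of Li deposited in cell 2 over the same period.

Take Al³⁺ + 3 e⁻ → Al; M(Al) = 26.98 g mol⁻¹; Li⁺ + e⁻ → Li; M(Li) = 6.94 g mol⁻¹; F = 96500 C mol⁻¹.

25.6 g

n(Al) = 33.2 / 26.98 = 1.231 mol.
Since Al³⁺ + 3 e⁻ → Al, n(e⁻) passed = 3 × 1.231 = 3.692 mol.
Cells in series carry the same charge, so the same 3.692 mol of electrons passes through cell 2.
Li⁺ + e⁻ → Li, so n(Li) = 3.692 / 1 = 3.692 mol.
m(Li) = 3.692 × 6.94 = 25.6 g.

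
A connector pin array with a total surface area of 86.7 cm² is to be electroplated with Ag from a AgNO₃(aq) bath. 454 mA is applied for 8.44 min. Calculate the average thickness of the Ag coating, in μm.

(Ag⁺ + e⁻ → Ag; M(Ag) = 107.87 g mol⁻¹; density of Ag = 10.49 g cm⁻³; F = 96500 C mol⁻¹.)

2.83 μm

Q = I·t = 0.4540 × 506.40 = 229.9 C; n(e⁻) = 0.002382 mol.
n(Ag) = n(e⁻)/1 = 0.002382 mol, so m = 0.002382 × 107.87 = 0.2570 g.
Volume = m/ρ = 0.2570 / 10.49 = 0.02450 cm³.
Thickness = V/A = 0.02450 / 86.7 = 2.83 × 10⁻⁴ cm = 2.83 μm.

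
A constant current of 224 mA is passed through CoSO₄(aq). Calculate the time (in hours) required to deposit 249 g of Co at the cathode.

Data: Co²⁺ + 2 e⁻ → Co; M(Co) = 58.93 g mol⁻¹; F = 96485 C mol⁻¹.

n(Co) = m/M = 249 / 58.93 = 4.225 mol.
Each Co atom requires 2 electrons, so n(e⁻) = 2 × 4.225 = 8.451 mol.
Q = n(e⁻)·F = 8.451 × 96485 = 815400 C.
t = Q/I = 815400 / 0.2240 A = 3640000 s = 1010 h.

1010 h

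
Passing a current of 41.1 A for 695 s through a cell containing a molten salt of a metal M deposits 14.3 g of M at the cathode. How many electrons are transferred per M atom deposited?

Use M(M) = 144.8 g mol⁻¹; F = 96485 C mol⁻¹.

3

Q = I·t = 41.10 A × 695.00 s = 28560 C, so n(e⁻) = 28560/96485 = 0.2961 mol.
n(M) deposited = 14.3 / 144.8 = 0.09876 mol.
Electrons per atom = n(e⁻)/n(M) = 0.2961 / 0.09876 = 3.00 ≈ 3, so the ion is M³⁺.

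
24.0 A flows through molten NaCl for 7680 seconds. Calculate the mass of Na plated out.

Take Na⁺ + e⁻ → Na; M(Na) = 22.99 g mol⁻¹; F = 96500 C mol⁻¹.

43.9 g

Q = I·t = 24.00 A × 7680.0 s = 184300 C.
n(e⁻) = Q/F = 184300 / 96500 = 1.910 mol.
Na⁺ + e⁻ → Na, so n(Na) = n(e⁻)/1 = 1.910 mol.
m = n·M = 1.910 × 22.99 = 43.9 g.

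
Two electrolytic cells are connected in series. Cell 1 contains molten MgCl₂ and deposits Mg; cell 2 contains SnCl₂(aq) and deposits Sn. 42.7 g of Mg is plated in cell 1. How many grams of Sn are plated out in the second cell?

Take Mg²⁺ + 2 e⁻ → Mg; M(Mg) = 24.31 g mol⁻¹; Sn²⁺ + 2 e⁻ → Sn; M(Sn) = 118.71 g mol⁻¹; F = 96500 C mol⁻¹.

n(Mg) = 42.7 / 24.31 = 1.756 mol.
Since Mg²⁺ + 2 e⁻ → Mg, n(e⁻) passed = 2 × 1.756 = 3.513 mol.
Cells in series carry the same charge, so the same 3.513 mol of electrons passes through cell 2.
Sn²⁺ + 2 e⁻ → Sn, so n(Sn) = 3.513 / 2 = 1.756 mol.
m(Sn) = 1.756 × 118.71 = 209 g.

209 g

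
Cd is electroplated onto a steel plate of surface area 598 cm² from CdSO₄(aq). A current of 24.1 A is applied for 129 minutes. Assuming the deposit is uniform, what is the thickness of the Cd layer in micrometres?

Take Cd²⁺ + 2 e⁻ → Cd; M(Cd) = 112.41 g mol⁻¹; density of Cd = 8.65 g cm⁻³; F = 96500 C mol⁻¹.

Q = I·t = 24.10 × 7740.0 = 186500 C; n(e⁻) = 1.933 mol.
n(Cd) = n(e⁻)/2 = 0.9665 mol, so m = 0.9665 × 112.41 = 108.6 g.
Volume = m/ρ = 108.6 / 8.65 = 12.56 cm³.
Thickness = V/A = 12.56 / 598 = 0.0210 cm = 210 μm.

210 μm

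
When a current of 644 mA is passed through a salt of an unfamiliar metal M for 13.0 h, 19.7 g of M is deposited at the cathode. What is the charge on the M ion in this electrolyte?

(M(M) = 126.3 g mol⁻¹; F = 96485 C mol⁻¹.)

+2

Q = I·t = 0.6440 A × 46800 s = 30140 C, so n(e⁻) = 30140/96485 = 0.3124 mol.
n(M) deposited = 19.7 / 126.3 = 0.1560 mol.
Electrons per atom = n(e⁻)/n(M) = 0.3124 / 0.1560 = 2.00 ≈ 2, so the ion is M²⁺.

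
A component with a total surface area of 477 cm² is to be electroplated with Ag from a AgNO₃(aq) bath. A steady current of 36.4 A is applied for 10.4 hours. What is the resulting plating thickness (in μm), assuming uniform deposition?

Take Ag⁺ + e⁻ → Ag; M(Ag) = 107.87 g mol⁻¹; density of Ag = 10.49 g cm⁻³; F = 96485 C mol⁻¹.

3040 μm

Q = I·t = 36.40 × 37440 = 1363000 C; n(e⁻) = 14.12 mol.
n(Ag) = n(e⁻)/1 = 14.12 mol, so m = 14.12 × 107.87 = 1524 g.
Volume = m/ρ = 1524 / 10.49 = 145.2 cm³.
Thickness = V/A = 145.2 / 477 = 0.304 cm = 3040 μm.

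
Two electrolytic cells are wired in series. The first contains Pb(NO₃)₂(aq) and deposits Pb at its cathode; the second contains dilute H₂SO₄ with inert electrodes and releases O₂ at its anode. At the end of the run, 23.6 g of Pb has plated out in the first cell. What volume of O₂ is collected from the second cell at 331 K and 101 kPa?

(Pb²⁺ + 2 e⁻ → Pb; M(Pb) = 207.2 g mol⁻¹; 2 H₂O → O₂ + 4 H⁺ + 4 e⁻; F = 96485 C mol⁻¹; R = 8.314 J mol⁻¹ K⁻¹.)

n(Pb) = 23.6 / 207.2 = 0.1139 mol, so n(e⁻) = 2 × 0.1139 = 0.2278 mol.
The cells are in series, so the same 0.2278 mol of electrons passes through the second cell.
2 H₂O → O₂ + 4 H⁺ + 4 e⁻ — 4 mol e⁻ per mol O₂, so n(O₂) = 0.2278/4 = 0.05695 mol.
V = nRT/P = (0.05695 × 8.314 × 331) / (101 × 10³) = 0.00155 m³ = 1.55 L.

1.55 L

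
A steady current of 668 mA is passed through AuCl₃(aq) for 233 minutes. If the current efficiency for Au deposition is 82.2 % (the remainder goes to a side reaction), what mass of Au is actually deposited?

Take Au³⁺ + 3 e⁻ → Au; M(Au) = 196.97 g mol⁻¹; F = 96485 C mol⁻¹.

Q = I·t = 0.6680 × 13980 = 9339 C.
n(e⁻) = 9339/96485 = 0.09679 mol; theoretically n(Au) = 0.09679/3 = 0.03226 mol, m_theo = 6.355 g.
At 82.2 % efficiency, m_actual = 0.822 × 6.355 = 5.22 g.

5.22 g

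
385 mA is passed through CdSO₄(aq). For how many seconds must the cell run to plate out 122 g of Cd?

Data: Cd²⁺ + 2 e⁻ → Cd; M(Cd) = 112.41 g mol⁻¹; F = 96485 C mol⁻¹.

n(Cd) = m/M = 122 / 112.41 = 1.085 mol.
Each Cd atom requires 2 electrons, so n(e⁻) = 2 × 1.085 = 2.171 mol.
Q = n(e⁻)·F = 2.171 × 96485 = 209400 C.
t = Q/I = 209400 / 0.3850 A = 544000 s.

5.44 × 10⁵ s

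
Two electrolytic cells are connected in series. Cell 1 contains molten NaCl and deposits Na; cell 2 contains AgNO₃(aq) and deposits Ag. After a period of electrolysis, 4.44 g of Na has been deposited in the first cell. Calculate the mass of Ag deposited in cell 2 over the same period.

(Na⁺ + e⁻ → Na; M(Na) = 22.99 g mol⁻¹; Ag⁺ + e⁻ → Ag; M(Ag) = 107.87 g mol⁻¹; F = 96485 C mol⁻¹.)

20.8 g

n(Na) = 4.44 / 22.99 = 0.1931 mol.
Since Na⁺ + e⁻ → Na, n(e⁻) passed = 1 × 0.1931 = 0.1931 mol.
Cells in series carry the same charge, so the same 0.1931 mol of electrons passes through cell 2.
Ag⁺ + e⁻ → Ag, so n(Ag) = 0.1931 / 1 = 0.1931 mol.
m(Ag) = 0.1931 × 107.87 = 20.8 g.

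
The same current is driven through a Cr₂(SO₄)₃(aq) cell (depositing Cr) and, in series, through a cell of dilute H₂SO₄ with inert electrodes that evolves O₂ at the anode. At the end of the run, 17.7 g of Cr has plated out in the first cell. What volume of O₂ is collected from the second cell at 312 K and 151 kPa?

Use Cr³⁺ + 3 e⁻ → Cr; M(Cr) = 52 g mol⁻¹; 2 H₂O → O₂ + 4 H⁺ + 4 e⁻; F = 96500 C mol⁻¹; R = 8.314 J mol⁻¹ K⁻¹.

4.39 L

n(Cr) = 17.7 / 52 = 0.3404 mol, so n(e⁻) = 3 × 0.3404 = 1.021 mol.
The cells are in series, so the same 1.021 mol of electrons passes through the second cell.
2 H₂O → O₂ + 4 H⁺ + 4 e⁻ — 4 mol e⁻ per mol O₂, so n(O₂) = 1.021/4 = 0.2553 mol.
V = nRT/P = (0.2553 × 8.314 × 312) / (151 × 10³) = 0.00439 m³ = 4.39 L.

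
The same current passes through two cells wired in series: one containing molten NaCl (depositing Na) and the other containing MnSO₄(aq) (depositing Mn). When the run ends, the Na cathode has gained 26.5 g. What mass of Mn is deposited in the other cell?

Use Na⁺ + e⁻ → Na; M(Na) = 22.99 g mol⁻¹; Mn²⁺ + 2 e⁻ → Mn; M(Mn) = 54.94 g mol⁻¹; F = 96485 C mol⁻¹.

n(Na) = 26.5 / 22.99 = 1.153 mol.
Since Na⁺ + e⁻ → Na, n(e⁻) passed = 1 × 1.153 = 1.153 mol.
Cells in series carry the same charge, so the same 1.153 mol of electrons passes through cell 2.
Mn²⁺ + 2 e⁻ → Mn, so n(Mn) = 1.153 / 2 = 0.5763 mol.
m(Mn) = 0.5763 × 54.94 = 31.7 g.

31.7 g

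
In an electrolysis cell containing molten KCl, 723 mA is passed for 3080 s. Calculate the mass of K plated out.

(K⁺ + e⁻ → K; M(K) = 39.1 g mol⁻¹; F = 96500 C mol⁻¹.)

0.902 g

Q = I·t = 0.7230 A × 3080.0 s = 2227 C.
n(e⁻) = Q/F = 2227 / 96500 = 0.02308 mol.
K⁺ + e⁻ → K, so n(K) = n(e⁻)/1 = 0.02308 mol.
m = n·M = 0.02308 × 39.1 = 0.902 g.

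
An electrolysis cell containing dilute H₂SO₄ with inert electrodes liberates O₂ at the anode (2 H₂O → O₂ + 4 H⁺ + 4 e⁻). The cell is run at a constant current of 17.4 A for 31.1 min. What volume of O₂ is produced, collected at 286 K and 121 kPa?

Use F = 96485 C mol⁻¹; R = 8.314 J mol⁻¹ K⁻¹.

1.65 L

Q = I·t = 17.40 A × 1866.0 s = 32470 C.
n(e⁻) = Q/F = 32470 / 96485 = 0.3365 mol.
4 electrons are transferred per O₂ molecule, so n(O₂) = 0.3365 / 4 = 0.08413 mol.
V = nRT/P = (0.08413 × 8.314 × 286) / (121 × 10³ Pa) = 0.00165 m³ = 1.65 L.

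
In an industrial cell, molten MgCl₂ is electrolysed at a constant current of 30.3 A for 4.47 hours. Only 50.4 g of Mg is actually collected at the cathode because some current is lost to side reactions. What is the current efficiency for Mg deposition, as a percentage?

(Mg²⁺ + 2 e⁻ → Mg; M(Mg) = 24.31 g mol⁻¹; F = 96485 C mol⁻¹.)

Q = I·t = 30.30 × 16092 = 487600 C; n(e⁻) = 487600/96485 = 5.054 mol.
Theoretical n(Mg) = n(e⁻)/2 = 2.527 mol, i.e. m_theo = 2.527 × 24.31 = 61.43 g.
Efficiency = m_actual / m_theo = 50.4 / 61.43 = 82.1 %.

82.1 %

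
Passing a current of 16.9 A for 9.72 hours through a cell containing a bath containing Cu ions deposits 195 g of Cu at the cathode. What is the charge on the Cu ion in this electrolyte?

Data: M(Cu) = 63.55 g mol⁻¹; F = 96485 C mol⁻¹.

Q = I·t = 16.90 A × 34992 s = 591400 C, so n(e⁻) = 591400/96485 = 6.129 mol.
n(Cu) deposited = 195 / 63.55 = 3.068 mol.
Electrons per atom = n(e⁻)/n(Cu) = 6.129 / 3.068 = 2.00 ≈ 2, so the ion is Cu²⁺.

+2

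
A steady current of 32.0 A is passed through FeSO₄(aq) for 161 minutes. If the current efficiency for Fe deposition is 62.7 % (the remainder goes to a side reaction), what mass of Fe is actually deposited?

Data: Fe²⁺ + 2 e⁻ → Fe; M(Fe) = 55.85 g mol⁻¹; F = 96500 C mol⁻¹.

56.1 g

Q = I·t = 32.00 × 9660.0 = 309100 C.
n(e⁻) = 309100/96500 = 3.203 mol; theoretically n(Fe) = 3.203/2 = 1.602 mol, m_theo = 89.45 g.
At 62.7 % efficiency, m_actual = 0.627 × 89.45 = 56.1 g.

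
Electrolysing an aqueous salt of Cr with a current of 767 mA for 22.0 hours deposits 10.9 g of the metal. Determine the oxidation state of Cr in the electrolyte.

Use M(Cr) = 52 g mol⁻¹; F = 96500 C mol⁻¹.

Q = I·t = 0.7670 A × 79200 s = 60750 C, so n(e⁻) = 60750/96500 = 0.6295 mol.
n(Cr) deposited = 10.9 / 52 = 0.2096 mol.
Electrons per atom = n(e⁻)/n(Cr) = 0.6295 / 0.2096 = 3.00 ≈ 3, so the ion is Cr³⁺.

+3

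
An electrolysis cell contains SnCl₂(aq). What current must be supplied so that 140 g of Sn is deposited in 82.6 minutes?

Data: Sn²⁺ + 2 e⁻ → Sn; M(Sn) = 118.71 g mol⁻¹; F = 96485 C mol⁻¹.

45.9 A

n(Sn) = 140 / 118.71 = 1.179 mol.
n(e⁻) = 2 × 1.179 = 2.359 mol.
Q = n(e⁻)·F = 2.359 × 96485 = 227600 C.
I = Q/t = 227600 / 4956.0 s = 45.9 A.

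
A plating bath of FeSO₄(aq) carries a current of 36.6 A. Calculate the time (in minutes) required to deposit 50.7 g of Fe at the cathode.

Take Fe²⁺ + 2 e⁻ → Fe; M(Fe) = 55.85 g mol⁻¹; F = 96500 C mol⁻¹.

n(Fe) = m/M = 50.7 / 55.85 = 0.9078 mol.
Each Fe atom requires 2 electrons, so n(e⁻) = 2 × 0.9078 = 1.816 mol.
Q = n(e⁻)·F = 1.816 × 96500 = 175200 C.
t = Q/I = 175200 / 36.60 A = 4787 s = 79.8 min.

79.8 min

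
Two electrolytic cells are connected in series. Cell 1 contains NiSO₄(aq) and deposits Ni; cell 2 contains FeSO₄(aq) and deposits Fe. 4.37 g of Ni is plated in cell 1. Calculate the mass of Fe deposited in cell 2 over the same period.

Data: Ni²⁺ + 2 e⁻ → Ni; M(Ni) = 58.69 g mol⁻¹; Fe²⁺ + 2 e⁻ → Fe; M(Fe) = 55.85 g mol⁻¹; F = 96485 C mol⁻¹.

n(Ni) = 4.37 / 58.69 = 0.07446 mol.
Since Ni²⁺ + 2 e⁻ → Ni, n(e⁻) passed = 2 × 0.07446 = 0.1489 mol.
Cells in series carry the same charge, so the same 0.1489 mol of electrons passes through cell 2.
Fe²⁺ + 2 e⁻ → Fe, so n(Fe) = 0.1489 / 2 = 0.07446 mol.
m(Fe) = 0.07446 × 55.85 = 4.16 g.

4.16 g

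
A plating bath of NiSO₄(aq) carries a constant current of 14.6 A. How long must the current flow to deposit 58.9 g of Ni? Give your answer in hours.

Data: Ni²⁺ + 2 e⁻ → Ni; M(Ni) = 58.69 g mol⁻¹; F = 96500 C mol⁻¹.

n(Ni) = m/M = 58.9 / 58.69 = 1.004 mol.
Each Ni atom requires 2 electrons, so n(e⁻) = 2 × 1.004 = 2.007 mol.
Q = n(e⁻)·F = 2.007 × 96500 = 193700 C.
t = Q/I = 193700 / 14.60 A = 13270 s = 3.69 h.

3.69 h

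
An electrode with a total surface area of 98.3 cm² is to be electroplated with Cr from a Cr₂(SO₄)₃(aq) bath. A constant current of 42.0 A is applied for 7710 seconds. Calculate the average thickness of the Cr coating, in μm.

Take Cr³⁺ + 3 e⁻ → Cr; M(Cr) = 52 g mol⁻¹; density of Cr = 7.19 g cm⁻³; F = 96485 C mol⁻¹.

823 μm

Q = I·t = 42.00 × 7710.0 = 323800 C; n(e⁻) = 3.356 mol.
n(Cr) = n(e⁻)/3 = 1.119 mol, so m = 1.119 × 52 = 58.17 g.
Volume = m/ρ = 58.17 / 7.19 = 8.091 cm³.
Thickness = V/A = 8.091 / 98.3 = 0.0823 cm = 823 μm.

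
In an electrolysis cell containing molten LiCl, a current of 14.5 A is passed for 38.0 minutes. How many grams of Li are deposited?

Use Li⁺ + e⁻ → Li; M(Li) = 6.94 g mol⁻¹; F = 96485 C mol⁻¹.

Q = I·t = 14.50 A × 2280.0 s = 33060 C.
n(e⁻) = Q/F = 33060 / 96485 = 0.3426 mol.
Li⁺ + e⁻ → Li, so n(Li) = n(e⁻)/1 = 0.3426 mol.
m = n·M = 0.3426 × 6.94 = 2.38 g.

2.38 g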